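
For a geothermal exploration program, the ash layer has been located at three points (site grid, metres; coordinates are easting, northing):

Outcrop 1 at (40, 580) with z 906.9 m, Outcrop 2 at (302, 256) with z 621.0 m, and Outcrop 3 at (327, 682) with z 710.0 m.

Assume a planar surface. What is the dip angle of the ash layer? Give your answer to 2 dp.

Two edge vectors: Outcrop 1→Outcrop 2 = (262, -324, -285.9), Outcrop 1→Outcrop 3 = (287, 102, -196.9).
Normal n = (Outcrop 1→Outcrop 2) × (Outcrop 1→Outcrop 3) = (92957.4, -30465.5, 119712).
So ∂z/∂easting = −n_x/n_z = −0.77651 and ∂z/∂northing = −n_y/n_z = 0.25449.
Gradient magnitude |∇z| = √(a² + b²) = √(0.60297 + 0.06477) = 0.81715.
True dip = arctan(0.81715) = 39.25°, dipping toward ESE (azimuth ≈ 108°).

39.25°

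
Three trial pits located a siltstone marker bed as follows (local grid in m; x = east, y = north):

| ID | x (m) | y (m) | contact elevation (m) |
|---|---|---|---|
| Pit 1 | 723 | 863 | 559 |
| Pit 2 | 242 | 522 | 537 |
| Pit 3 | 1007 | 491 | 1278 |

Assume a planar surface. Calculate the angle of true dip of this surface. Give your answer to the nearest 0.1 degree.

56.9°

Let the plane be z = a·x + b·y + c.
Pit 2−Pit 1: −481a − 341b = −22;  Pit 3−Pit 1: 284a − 372b = 719.
Solving gives a = 0.91873, b = −1.23140.
Gradient magnitude |∇z| = √(a² + b²) = √(0.84406 + 1.51635) = 1.53636.
True dip = arctan(1.53636) = 56.9°, dipping toward NW (azimuth ≈ 323°).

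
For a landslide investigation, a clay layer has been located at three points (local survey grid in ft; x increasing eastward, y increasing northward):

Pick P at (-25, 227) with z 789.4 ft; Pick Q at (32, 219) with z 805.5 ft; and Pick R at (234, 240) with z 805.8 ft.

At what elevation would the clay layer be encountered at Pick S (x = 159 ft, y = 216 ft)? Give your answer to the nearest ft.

Let the plane be z = a·x + b·y + c.
Pick Q−Pick P: 57a − 8b = 16.1;  Pick R−Pick P: 259a + 13b = 16.4.
Solving gives a = 0.12105, b = −1.15005.
Then c = 789.4 − a·-25 − b·227 = 1053.49.
At (159, 216): z = 19.2 − 248.4 + 1053.49 = 824.3 ft.

824 ft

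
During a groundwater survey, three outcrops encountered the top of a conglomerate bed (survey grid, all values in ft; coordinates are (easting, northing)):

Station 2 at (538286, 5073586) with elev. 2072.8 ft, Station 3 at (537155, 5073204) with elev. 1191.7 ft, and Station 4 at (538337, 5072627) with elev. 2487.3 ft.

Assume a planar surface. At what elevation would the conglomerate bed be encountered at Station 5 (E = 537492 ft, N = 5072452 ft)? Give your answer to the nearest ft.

1787 ft

Let the plane be z = a·E + b·N + c.
Station 3−Station 2: −1131a − 382b = −881.1;  Station 4−Station 2: 51a − 959b = 414.5.
Solving gives a = 0.90870746, b = −0.38389564.
Then c = 2072.8 − a·538286 − b·5073586 = 1460655.85.
At (537492, 5072452): z = 488423.0 − 1947292.2 + 1460655.85 = 1786.6 ft.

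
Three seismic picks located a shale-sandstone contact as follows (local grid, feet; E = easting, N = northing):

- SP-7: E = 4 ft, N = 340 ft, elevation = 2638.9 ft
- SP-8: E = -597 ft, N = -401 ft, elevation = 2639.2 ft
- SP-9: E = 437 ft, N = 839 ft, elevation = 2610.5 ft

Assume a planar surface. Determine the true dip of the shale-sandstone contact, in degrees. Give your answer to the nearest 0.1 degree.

52.1°

Two edge vectors: SP-7→SP-8 = (-601, -741, 0.3), SP-7→SP-9 = (433, 499, -28.4).
Normal n = (SP-7→SP-8) × (SP-7→SP-9) = (20894.7, -16938.5, 20954).
So ∂z/∂E = −n_x/n_z = −0.99717 and ∂z/∂N = −n_y/n_z = 0.80837.
Gradient magnitude |∇z| = √(a² + b²) = √(0.99435 + 0.65346) = 1.28367.
True dip = arctan(1.28367) = 52.1°, dipping toward SE (azimuth ≈ 129°).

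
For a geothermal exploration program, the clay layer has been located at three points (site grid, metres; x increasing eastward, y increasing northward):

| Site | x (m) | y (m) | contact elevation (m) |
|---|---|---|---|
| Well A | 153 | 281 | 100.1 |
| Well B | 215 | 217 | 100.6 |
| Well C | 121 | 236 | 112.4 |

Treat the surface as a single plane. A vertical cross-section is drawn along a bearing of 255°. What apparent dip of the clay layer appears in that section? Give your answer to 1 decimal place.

Two edge vectors: Well A→Well B = (62, -64, 0.5), Well A→Well C = (-32, -45, 12.3).
Normal n = (Well A→Well B) × (Well A→Well C) = (-764.7, -778.6, -4838).
So ∂z/∂x = −n_x/n_z = −0.15806 and ∂z/∂y = −n_y/n_z = −0.16093.
Unit vector along 255° is (sin 255°, cos 255°) = (-0.9659, -0.2588).
Slope in that direction = a·(-0.9659) + b·(-0.2588) = 0.19433.
Apparent dip = arctan|0.19433| = 11.0° (true dip is 12.7°, so apparent ≤ true as expected).

11.0°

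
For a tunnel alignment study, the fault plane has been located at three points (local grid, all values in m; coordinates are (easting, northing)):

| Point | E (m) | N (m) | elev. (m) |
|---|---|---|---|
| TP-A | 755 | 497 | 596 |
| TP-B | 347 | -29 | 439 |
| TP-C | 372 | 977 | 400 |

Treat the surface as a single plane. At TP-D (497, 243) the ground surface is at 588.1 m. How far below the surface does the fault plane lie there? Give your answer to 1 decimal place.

95.3 m

Two edge vectors: TP-A→TP-B = (-408, -526, -157), TP-A→TP-C = (-383, 480, -196).
Normal n = (TP-A→TP-B) × (TP-A→TP-C) = (178456, -19837, -397298).
So ∂z/∂E = −n_x/n_z = 0.44917 and ∂z/∂N = −n_y/n_z = −0.04993.
Intercept c from TP-A: 596 − 339.13 + 24.82 = 281.69.
At (497, 243): z_contact = 223.24 − 12.13 + 281.69 = 492.80 m.
Depth below ground = 588.1 − 492.80 = 95.3 m.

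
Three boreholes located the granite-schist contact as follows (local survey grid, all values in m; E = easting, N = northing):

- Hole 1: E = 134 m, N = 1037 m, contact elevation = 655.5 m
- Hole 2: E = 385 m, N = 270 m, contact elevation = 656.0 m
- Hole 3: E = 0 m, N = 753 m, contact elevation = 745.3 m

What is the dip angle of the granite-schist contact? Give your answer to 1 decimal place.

Two edge vectors: Hole 1→Hole 2 = (251, -767, 0.5), Hole 1→Hole 3 = (-134, -284, 89.8).
Normal n = (Hole 1→Hole 2) × (Hole 1→Hole 3) = (-68734.6, -22606.8, -174062).
So ∂z/∂E = −n_x/n_z = −0.39489 and ∂z/∂N = −n_y/n_z = −0.12988.
Gradient magnitude |∇z| = √(a² + b²) = √(0.15593 + 0.01687) = 0.41570.
True dip = arctan(0.41570) = 22.6°, dipping toward ENE (azimuth ≈ 072°).

22.6°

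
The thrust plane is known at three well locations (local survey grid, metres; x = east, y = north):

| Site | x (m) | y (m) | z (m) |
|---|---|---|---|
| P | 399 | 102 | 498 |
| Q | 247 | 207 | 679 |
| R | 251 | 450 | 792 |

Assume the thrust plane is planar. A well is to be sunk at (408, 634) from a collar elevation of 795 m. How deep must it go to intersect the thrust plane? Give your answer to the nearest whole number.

Let the plane be z = a·x + b·y + c.
Q−P: −152a + 105b = 181;  R−P: −148a + 348b = 294.
Solving gives a = −0.85978, b = 0.47917.
Then c = 498 − a·399 − b·102 = 792.18.
At (408, 634): z_contact = −350.8 + 303.8 + 792.18 = 745.2 m.
Depth below ground = 795 − 745.2 = 50 m.

50 m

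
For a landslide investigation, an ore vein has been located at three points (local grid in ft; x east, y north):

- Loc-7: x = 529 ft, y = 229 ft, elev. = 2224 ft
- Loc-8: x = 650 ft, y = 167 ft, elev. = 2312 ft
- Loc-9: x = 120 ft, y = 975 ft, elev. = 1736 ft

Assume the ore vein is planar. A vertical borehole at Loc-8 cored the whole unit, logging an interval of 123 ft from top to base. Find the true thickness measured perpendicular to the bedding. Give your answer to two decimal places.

103.09 ft

Let the plane be z = a·x + b·y + c.
Loc-8−Loc-7: 121a − 62b = 88;  Loc-9−Loc-7: −409a + 746b = −488.
Solving gives a = 0.54526, b = −0.35521.
|∇z| = √(a²+b²) = 0.65076, so dip δ = arctan(0.65076) = 33.05°.
True thickness = vertical thickness × cos δ = 123 × cos 33.05° = 103.09 ft.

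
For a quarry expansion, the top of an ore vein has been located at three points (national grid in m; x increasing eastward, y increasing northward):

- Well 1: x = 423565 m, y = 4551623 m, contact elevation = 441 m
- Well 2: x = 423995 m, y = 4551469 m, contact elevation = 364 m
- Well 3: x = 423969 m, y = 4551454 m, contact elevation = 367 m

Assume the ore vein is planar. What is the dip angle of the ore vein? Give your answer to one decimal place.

9.6°

Two edge vectors: Well 1→Well 2 = (430, -154, -77), Well 1→Well 3 = (404, -169, -74).
Normal n = (Well 1→Well 2) × (Well 1→Well 3) = (-1617, 712, -10454).
So ∂z/∂x = −n_x/n_z = −0.15468 and ∂z/∂y = −n_y/n_z = 0.06811.
Gradient magnitude |∇z| = √(a² + b²) = √(0.02393 + 0.00464) = 0.16901.
True dip = arctan(0.16901) = 9.6°, dipping toward ESE (azimuth ≈ 114°).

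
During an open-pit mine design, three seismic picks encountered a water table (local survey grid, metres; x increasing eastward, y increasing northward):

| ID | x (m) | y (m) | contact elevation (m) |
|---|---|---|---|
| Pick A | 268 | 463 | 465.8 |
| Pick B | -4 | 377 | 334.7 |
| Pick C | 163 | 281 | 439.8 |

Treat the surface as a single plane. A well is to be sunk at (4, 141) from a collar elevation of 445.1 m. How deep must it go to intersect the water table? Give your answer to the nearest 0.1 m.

Let the plane be z = a·x + b·y + c.
Pick B−Pick A: −272a − 86b = −131.1;  Pick C−Pick A: −105a − 182b = −26.
Solving gives a = 0.53427, b = −0.16538.
Then c = 465.8 − a·268 − b·463 = 399.18.
At (4, 141): z_contact = 2.14 − 23.32 + 399.18 = 378.00 m.
Depth below ground = 445.1 − 378.00 = 67.1 m.

67.1 m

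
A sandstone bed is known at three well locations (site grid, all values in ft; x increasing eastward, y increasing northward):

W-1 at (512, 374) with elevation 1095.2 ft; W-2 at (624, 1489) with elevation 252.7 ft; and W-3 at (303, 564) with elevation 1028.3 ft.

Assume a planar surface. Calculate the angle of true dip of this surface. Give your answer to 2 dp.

38.53°

Two edge vectors: W-1→W-2 = (112, 1115, -842.5), W-1→W-3 = (-209, 190, -66.9).
Normal n = (W-1→W-2) × (W-1→W-3) = (85481.5, 183575.3, 254315).
So ∂z/∂x = −n_x/n_z = −0.33612 and ∂z/∂y = −n_y/n_z = −0.72184.
Gradient magnitude |∇z| = √(a² + b²) = √(0.11298 + 0.52106) = 0.79626.
True dip = arctan(0.79626) = 38.53°, dipping toward NNE (azimuth ≈ 025°).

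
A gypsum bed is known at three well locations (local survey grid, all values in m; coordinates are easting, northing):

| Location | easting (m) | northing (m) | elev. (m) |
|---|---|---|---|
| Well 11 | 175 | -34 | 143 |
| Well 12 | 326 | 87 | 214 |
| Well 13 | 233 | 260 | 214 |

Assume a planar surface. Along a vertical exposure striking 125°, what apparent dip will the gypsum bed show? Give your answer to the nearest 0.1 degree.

Let the plane be z = a·easting + b·northing + c.
Well 12−Well 11: 151a + 121b = 71;  Well 13−Well 11: 58a + 294b = 71.
Solving gives a = 0.32863, b = 0.17666.
Unit vector along 125° is (sin 125°, cos 125°) = (0.8192, -0.5736).
Slope in that direction = a·(0.8192) + b·(-0.5736) = 0.16787.
Apparent dip = arctan|0.16787| = 9.5° (true dip is 20.5°, so apparent ≤ true as expected).

9.5°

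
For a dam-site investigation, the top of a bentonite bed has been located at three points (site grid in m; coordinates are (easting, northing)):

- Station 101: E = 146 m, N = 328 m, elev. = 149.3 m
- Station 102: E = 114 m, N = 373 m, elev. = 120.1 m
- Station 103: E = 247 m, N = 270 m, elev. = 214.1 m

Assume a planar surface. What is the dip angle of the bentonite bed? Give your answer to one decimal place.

Two edge vectors: Station 101→Station 102 = (-32, 45, -29.2), Station 101→Station 103 = (101, -58, 64.8).
Normal n = (Station 101→Station 102) × (Station 101→Station 103) = (1222.4, -875.6, -2689).
So ∂z/∂E = −n_x/n_z = 0.45459 and ∂z/∂N = −n_y/n_z = −0.32562.
Gradient magnitude |∇z| = √(a² + b²) = √(0.20665 + 0.10603) = 0.55918.
True dip = arctan(0.55918) = 29.2°, dipping toward NW (azimuth ≈ 306°).

29.2°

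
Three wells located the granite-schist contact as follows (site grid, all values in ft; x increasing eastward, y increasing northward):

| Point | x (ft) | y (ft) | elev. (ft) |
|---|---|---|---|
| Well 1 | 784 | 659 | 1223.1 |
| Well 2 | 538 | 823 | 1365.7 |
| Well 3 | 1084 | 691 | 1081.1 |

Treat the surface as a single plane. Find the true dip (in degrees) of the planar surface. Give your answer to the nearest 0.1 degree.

Two edge vectors: Well 1→Well 2 = (-246, 164, 142.6), Well 1→Well 3 = (300, 32, -142).
Normal n = (Well 1→Well 2) × (Well 1→Well 3) = (-27851.2, 7848, -57072).
So ∂z/∂x = −n_x/n_z = −0.48800 and ∂z/∂y = −n_y/n_z = 0.13751.
Gradient magnitude |∇z| = √(a² + b²) = √(0.23815 + 0.01891) = 0.50701.
True dip = arctan(0.50701) = 26.9°, dipping toward ESE (azimuth ≈ 106°).

26.9°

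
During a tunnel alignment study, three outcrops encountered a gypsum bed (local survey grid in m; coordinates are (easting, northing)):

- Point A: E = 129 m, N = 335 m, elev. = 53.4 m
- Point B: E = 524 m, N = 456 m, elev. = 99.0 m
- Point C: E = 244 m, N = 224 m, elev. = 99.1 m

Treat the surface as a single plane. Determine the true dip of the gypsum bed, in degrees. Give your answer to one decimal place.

16.1°

Let the plane be z = a·E + b·N + c.
Point B−Point A: 395a + 121b = 45.6;  Point C−Point A: 115a − 111b = 45.7.
Solving gives a = 0.18337, b = −0.22174.
Gradient magnitude |∇z| = √(a² + b²) = √(0.03362 + 0.04917) = 0.28773.
True dip = arctan(0.28773) = 16.1°, dipping toward NW (azimuth ≈ 320°).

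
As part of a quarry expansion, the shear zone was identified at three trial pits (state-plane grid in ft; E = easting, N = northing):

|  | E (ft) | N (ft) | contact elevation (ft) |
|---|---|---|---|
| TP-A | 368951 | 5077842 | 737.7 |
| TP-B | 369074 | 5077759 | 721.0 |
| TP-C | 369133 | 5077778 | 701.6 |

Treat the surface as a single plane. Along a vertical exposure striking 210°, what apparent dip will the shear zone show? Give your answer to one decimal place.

Let the plane be z = a·E + b·N + c.
TP-B−TP-A: 123a − 83b = −16.7;  TP-C−TP-A: 182a − 64b = −36.1.
Solving gives a = −0.26645, b = −0.19365.
Unit vector along 210° is (sin 210°, cos 210°) = (-0.5000, -0.8660).
Slope in that direction = a·(-0.5000) + b·(-0.8660) = 0.30094.
Apparent dip = arctan|0.30094| = 16.7° (true dip is 18.2°, so apparent ≤ true as expected).

16.7°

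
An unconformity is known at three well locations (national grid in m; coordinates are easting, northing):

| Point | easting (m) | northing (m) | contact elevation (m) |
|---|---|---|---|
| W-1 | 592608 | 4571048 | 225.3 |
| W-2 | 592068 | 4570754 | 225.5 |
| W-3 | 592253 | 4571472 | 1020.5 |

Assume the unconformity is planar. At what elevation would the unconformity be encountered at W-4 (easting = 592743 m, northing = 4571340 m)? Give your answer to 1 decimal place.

506.7 m

Two edge vectors: W-1→W-2 = (-540, -294, 0.2), W-1→W-3 = (-355, 424, 795.2).
Normal n = (W-1→W-2) × (W-1→W-3) = (-233873.6, 429337, -333330).
So ∂z/∂easting = −n_x/n_z = −0.701627816 and ∂z/∂northing = −n_y/n_z = 1.288023880.
Intercept c from W-1: 225.3 + 415790.26 − 5887618.98 = −5471603.42.
At (592743, 4571340): z = −415885.0 + 5887995.1 − 5471603.42 = 506.7 m.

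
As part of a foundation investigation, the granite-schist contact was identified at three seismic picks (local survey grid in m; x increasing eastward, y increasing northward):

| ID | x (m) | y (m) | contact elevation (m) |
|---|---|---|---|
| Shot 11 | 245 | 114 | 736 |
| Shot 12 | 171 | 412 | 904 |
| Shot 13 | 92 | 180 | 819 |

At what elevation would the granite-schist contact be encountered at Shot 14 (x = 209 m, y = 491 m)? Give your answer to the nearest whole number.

929 m

Two edge vectors: Shot 11→Shot 12 = (-74, 298, 168), Shot 11→Shot 13 = (-153, 66, 83).
Normal n = (Shot 11→Shot 12) × (Shot 11→Shot 13) = (13646, -19562, 40710).
So ∂z/∂x = −n_x/n_z = −0.33520 and ∂z/∂y = −n_y/n_z = 0.48052.
Intercept c from Shot 11: 736 + 82.12 − 54.78 = 763.34.
At (209, 491): z = −70.1 + 235.9 + 763.34 = 929.2 m.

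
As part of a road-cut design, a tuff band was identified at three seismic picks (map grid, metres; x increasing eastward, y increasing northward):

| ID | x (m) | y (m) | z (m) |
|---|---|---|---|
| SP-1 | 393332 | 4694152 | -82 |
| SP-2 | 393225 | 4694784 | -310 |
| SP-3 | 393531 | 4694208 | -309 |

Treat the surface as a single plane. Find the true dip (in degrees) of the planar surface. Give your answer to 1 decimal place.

48.3°

Let the plane be z = a·x + b·y + c.
SP-2−SP-1: −107a + 632b = −228;  SP-3−SP-1: 199a + 56b = −227.
Solving gives a = −0.99192, b = −0.52870.
Gradient magnitude |∇z| = √(a² + b²) = √(0.98391 + 0.27952) = 1.12403.
True dip = arctan(1.12403) = 48.3°, dipping toward ENE (azimuth ≈ 062°).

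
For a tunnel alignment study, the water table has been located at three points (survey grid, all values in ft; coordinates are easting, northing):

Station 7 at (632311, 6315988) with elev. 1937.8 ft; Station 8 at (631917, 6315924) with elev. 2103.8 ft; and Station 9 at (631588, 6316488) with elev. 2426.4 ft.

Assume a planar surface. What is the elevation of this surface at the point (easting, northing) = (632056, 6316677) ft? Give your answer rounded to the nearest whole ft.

Let the plane be z = a·easting + b·northing + c.
Station 8−Station 7: −394a − 64b = 166;  Station 9−Station 7: −723a + 500b = 488.6.
Solving gives a = −0.46972278, b = 0.29798086.
Then c = 1937.8 − a·632311 − b·6315988 = −1583094.86.
At (632056, 6316677): z = −296891.1 + 1882248.9 − 1583094.86 = 2262.9 ft.

2263 ft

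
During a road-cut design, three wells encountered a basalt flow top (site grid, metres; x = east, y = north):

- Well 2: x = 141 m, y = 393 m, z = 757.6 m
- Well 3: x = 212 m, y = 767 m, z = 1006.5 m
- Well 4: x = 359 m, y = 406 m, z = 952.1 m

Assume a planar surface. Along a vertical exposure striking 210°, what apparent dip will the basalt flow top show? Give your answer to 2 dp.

40.88°

Two edge vectors: Well 2→Well 3 = (71, 374, 248.9), Well 2→Well 4 = (218, 13, 194.5).
Normal n = (Well 2→Well 3) × (Well 2→Well 4) = (69507.3, 40450.7, -80609).
So ∂z/∂x = −n_x/n_z = 0.86228 and ∂z/∂y = −n_y/n_z = 0.50181.
Unit vector along 210° is (sin 210°, cos 210°) = (-0.5000, -0.8660).
Slope in that direction = a·(-0.5000) + b·(-0.8660) = −0.86572.
Apparent dip = arctan|0.86572| = 40.88° (true dip is 44.9°, so apparent ≤ true as expected).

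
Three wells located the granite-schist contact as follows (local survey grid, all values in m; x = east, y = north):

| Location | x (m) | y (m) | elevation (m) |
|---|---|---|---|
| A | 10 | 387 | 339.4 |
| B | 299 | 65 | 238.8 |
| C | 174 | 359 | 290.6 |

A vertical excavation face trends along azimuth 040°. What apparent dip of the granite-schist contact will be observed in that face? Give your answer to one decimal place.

Let the plane be z = a·x + b·y + c.
B−A: 289a − 322b = −100.6;  C−A: 164a − 28b = −48.8.
Solving gives a = −0.28842, b = 0.05356.
Unit vector along 040° is (sin 40°, cos 40°) = (0.6428, 0.7660).
Slope in that direction = a·(0.6428) + b·(0.7660) = −0.14436.
Apparent dip = arctan|0.14436| = 8.2° (true dip is 16.3°, so apparent ≤ true as expected).

8.2°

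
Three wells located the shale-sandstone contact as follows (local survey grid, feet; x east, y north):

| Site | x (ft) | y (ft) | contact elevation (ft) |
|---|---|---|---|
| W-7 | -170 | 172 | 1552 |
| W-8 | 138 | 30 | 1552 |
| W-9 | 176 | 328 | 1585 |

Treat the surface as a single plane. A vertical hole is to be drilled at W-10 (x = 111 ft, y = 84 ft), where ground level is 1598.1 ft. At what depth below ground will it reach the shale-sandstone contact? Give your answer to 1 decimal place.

41.8 ft

Let the plane be z = a·x + b·y + c.
W-8−W-7: 308a − 142b = 0;  W-9−W-7: 346a + 156b = 33.
Solving gives a = 0.04822, b = 0.10459.
Then c = 1552 − a·-170 − b·172 = 1542.21.
At (111, 84): z_contact = 5.35 + 8.79 + 1542.21 = 1556.35 ft.
Depth below ground = 1598.1 − 1556.35 = 41.8 ft.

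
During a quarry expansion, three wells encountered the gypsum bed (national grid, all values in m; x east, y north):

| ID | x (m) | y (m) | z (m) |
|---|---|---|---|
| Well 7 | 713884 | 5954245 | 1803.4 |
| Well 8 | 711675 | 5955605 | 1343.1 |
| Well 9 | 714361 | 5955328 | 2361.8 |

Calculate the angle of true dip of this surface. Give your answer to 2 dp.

Two edge vectors: Well 7→Well 8 = (-2209, 1360, -460.3), Well 7→Well 9 = (477, 1083, 558.4).
Normal n = (Well 7→Well 8) × (Well 7→Well 9) = (1257928.9, 1013942.5, -3041067).
So ∂z/∂x = −n_x/n_z = 0.41365 and ∂z/∂y = −n_y/n_z = 0.33342.
Gradient magnitude |∇z| = √(a² + b²) = √(0.17110 + 0.11117) = 0.53129.
True dip = arctan(0.53129) = 27.98°, dipping toward SW (azimuth ≈ 231°).

27.98°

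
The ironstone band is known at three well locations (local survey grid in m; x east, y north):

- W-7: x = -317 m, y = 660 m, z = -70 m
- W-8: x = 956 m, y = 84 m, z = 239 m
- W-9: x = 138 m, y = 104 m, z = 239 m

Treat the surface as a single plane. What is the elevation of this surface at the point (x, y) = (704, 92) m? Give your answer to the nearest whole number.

Two edge vectors: W-7→W-8 = (1273, -576, 309), W-7→W-9 = (455, -556, 309).
Normal n = (W-7→W-8) × (W-7→W-9) = (-6180, -252762, -445708).
So ∂z/∂x = −n_x/n_z = −0.01387 and ∂z/∂y = −n_y/n_z = −0.56710.
Intercept c from W-7: -70 − 4.40 + 374.29 = 299.89.
At (704, 92): z = −9.8 − 52.2 + 299.89 = 238.0 m.

238 m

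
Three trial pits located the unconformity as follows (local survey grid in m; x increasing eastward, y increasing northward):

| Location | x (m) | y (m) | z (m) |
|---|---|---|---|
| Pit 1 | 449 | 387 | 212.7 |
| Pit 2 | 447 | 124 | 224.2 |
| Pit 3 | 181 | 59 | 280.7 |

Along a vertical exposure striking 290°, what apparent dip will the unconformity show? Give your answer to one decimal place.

10.0°

Two edge vectors: Pit 1→Pit 2 = (-2, -263, 11.5), Pit 1→Pit 3 = (-268, -328, 68).
Normal n = (Pit 1→Pit 2) × (Pit 1→Pit 3) = (-14112, -2946, -69828).
So ∂z/∂x = −n_x/n_z = −0.20210 and ∂z/∂y = −n_y/n_z = −0.04219.
Unit vector along 290° is (sin 290°, cos 290°) = (-0.9397, 0.3420).
Slope in that direction = a·(-0.9397) + b·(0.3420) = 0.17548.
Apparent dip = arctan|0.17548| = 10.0° (true dip is 11.7°, so apparent ≤ true as expected).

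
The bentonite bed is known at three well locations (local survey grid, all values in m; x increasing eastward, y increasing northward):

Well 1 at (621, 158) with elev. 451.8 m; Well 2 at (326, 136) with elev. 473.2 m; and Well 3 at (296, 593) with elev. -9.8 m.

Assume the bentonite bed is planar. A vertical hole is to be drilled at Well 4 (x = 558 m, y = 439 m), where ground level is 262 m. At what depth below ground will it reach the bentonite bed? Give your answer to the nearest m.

Let the plane be z = a·x + b·y + c.
Well 2−Well 1: −295a − 22b = 21.4;  Well 3−Well 1: −325a + 435b = −461.6.
Solving gives a = 0.00625, b = −1.05648.
Then c = 451.8 − a·621 − b·158 = 614.85.
At (558, 439): z_contact = 3.5 − 463.8 + 614.85 = 154.5 m.
Depth below ground = 262 − 154.5 = 107 m.

107 m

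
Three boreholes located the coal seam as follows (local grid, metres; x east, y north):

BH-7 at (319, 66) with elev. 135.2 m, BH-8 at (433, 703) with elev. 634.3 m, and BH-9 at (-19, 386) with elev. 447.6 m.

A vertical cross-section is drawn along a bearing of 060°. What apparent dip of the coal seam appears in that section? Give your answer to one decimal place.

15.1°

Two edge vectors: BH-7→BH-8 = (114, 637, 499.1), BH-7→BH-9 = (-338, 320, 312.4).
Normal n = (BH-7→BH-8) × (BH-7→BH-9) = (39286.8, -204309.4, 251786).
So ∂z/∂x = −n_x/n_z = −0.15603 and ∂z/∂y = −n_y/n_z = 0.81144.
Unit vector along 060° is (sin 60°, cos 60°) = (0.8660, 0.5000).
Slope in that direction = a·(0.8660) + b·(0.5000) = 0.27059.
Apparent dip = arctan|0.27059| = 15.1° (true dip is 39.6°, so apparent ≤ true as expected).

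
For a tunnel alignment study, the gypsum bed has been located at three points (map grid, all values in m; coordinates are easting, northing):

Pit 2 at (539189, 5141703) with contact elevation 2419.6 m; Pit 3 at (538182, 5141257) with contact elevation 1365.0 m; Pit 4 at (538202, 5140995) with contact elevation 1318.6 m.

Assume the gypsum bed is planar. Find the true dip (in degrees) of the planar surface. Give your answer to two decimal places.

44.11°

Two edge vectors: Pit 2→Pit 3 = (-1007, -446, -1054.6), Pit 2→Pit 4 = (-987, -708, -1101).
Normal n = (Pit 2→Pit 3) × (Pit 2→Pit 4) = (-255610.8, -67816.8, 272754).
So ∂z/∂easting = −n_x/n_z = 0.93715 and ∂z/∂northing = −n_y/n_z = 0.24864.
Gradient magnitude |∇z| = √(a² + b²) = √(0.87825 + 0.06182) = 0.96957.
True dip = arctan(0.96957) = 44.11°, dipping toward WSW (azimuth ≈ 255°).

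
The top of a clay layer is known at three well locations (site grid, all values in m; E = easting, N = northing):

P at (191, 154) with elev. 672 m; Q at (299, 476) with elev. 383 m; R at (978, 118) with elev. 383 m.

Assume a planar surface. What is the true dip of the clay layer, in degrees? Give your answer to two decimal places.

Let the plane be z = a·E + b·N + c.
Q−P: 108a + 322b = −289;  R−P: 787a − 36b = −289.
Solving gives a = −0.40210, b = −0.76265.
Gradient magnitude |∇z| = √(a² + b²) = √(0.16169 + 0.58163) = 0.86216.
True dip = arctan(0.86216) = 40.77°, dipping toward NNE (azimuth ≈ 028°).

40.77°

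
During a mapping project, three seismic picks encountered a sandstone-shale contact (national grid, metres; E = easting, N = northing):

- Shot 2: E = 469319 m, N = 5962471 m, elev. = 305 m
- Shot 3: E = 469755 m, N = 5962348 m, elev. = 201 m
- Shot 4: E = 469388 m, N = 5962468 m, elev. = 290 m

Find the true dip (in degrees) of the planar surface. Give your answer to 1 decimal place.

13.0°

Two edge vectors: Shot 2→Shot 3 = (436, -123, -104), Shot 2→Shot 4 = (69, -3, -15).
Normal n = (Shot 2→Shot 3) × (Shot 2→Shot 4) = (1533, -636, 7179).
So ∂z/∂E = −n_x/n_z = −0.21354 and ∂z/∂N = −n_y/n_z = 0.08859.
Gradient magnitude |∇z| = √(a² + b²) = √(0.04560 + 0.00785) = 0.23119.
True dip = arctan(0.23119) = 13.0°, dipping toward ESE (azimuth ≈ 113°).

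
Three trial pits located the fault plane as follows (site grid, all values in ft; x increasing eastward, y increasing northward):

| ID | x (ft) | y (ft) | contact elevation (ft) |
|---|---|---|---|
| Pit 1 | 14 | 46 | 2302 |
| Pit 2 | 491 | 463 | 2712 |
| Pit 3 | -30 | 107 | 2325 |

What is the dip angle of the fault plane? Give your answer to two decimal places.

Two edge vectors: Pit 1→Pit 2 = (477, 417, 410), Pit 1→Pit 3 = (-44, 61, 23).
Normal n = (Pit 1→Pit 2) × (Pit 1→Pit 3) = (-15419, -29011, 47445).
So ∂z/∂x = −n_x/n_z = 0.32499 and ∂z/∂y = −n_y/n_z = 0.61147.
Gradient magnitude |∇z| = √(a² + b²) = √(0.10562 + 0.37389) = 0.69246.
True dip = arctan(0.69246) = 34.70°, dipping toward SSW (azimuth ≈ 208°).

34.70°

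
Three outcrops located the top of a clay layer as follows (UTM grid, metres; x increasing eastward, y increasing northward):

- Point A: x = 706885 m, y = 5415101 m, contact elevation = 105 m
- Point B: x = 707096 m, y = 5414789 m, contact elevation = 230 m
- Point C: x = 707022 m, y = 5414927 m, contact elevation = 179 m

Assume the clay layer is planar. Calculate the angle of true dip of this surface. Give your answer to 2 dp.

Let the plane be z = a·x + b·y + c.
Point B−Point A: 211a − 312b = 125;  Point C−Point A: 137a − 174b = 74.
Solving gives a = 0.22189, b = −0.25058.
Gradient magnitude |∇z| = √(a² + b²) = √(0.04924 + 0.06279) = 0.33470.
True dip = arctan(0.33470) = 18.51°, dipping toward NW (azimuth ≈ 318°).

18.51°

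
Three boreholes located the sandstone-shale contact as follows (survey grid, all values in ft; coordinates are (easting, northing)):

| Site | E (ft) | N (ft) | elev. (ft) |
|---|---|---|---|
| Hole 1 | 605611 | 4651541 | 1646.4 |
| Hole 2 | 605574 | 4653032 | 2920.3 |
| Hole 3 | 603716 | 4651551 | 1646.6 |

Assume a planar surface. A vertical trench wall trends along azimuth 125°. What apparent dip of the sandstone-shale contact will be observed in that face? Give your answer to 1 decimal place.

Two edge vectors: Hole 1→Hole 2 = (-37, 1491, 1273.9), Hole 1→Hole 3 = (-1895, 10, 0.2).
Normal n = (Hole 1→Hole 2) × (Hole 1→Hole 3) = (-12440.8, -2414033.1, 2825075).
So ∂z/∂E = −n_x/n_z = 0.00440 and ∂z/∂N = −n_y/n_z = 0.85450.
Unit vector along 125° is (sin 125°, cos 125°) = (0.8192, -0.5736).
Slope in that direction = a·(0.8192) + b·(-0.5736) = −0.48652.
Apparent dip = arctan|0.48652| = 25.9° (true dip is 40.5°, so apparent ≤ true as expected).

25.9°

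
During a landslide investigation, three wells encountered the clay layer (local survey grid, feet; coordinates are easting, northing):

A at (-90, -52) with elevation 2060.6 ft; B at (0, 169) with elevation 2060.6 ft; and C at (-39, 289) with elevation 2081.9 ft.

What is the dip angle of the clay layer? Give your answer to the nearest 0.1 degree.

14.7°

Let the plane be z = a·easting + b·northing + c.
B−A: 90a + 221b = 0;  C−A: 51a + 341b = 21.3.
Solving gives a = −0.24241, b = 0.09872.
Gradient magnitude |∇z| = √(a² + b²) = √(0.05876 + 0.00975) = 0.26174.
True dip = arctan(0.26174) = 14.7°, dipping toward ESE (azimuth ≈ 112°).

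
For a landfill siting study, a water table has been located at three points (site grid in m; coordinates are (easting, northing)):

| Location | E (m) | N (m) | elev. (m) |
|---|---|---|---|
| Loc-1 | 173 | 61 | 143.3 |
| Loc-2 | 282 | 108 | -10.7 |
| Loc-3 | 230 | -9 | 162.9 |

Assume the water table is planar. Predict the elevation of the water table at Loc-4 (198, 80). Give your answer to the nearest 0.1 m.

99.3 m

Two edge vectors: Loc-1→Loc-2 = (109, 47, -154), Loc-1→Loc-3 = (57, -70, 19.6).
Normal n = (Loc-1→Loc-2) × (Loc-1→Loc-3) = (-9858.8, -10914.4, -10309).
So ∂z/∂E = −n_x/n_z = −0.95633 and ∂z/∂N = −n_y/n_z = −1.05873.
Intercept c from Loc-1: 143.3 + 165.44 + 64.58 = 373.33.
At (198, 80): z = −189.4 − 84.7 + 373.33 = 99.3 m.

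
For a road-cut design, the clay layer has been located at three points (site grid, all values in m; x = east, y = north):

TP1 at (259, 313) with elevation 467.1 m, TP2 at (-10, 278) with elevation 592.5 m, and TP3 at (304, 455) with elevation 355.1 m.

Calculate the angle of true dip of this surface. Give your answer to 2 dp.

37.55°

Two edge vectors: TP1→TP2 = (-269, -35, 125.4), TP1→TP3 = (45, 142, -112).
Normal n = (TP1→TP2) × (TP1→TP3) = (-13886.8, -24485, -36623).
So ∂z/∂x = −n_x/n_z = −0.37918 and ∂z/∂y = −n_y/n_z = −0.66857.
Gradient magnitude |∇z| = √(a² + b²) = √(0.14378 + 0.44698) = 0.76861.
True dip = arctan(0.76861) = 37.55°, dipping toward NNE (azimuth ≈ 030°).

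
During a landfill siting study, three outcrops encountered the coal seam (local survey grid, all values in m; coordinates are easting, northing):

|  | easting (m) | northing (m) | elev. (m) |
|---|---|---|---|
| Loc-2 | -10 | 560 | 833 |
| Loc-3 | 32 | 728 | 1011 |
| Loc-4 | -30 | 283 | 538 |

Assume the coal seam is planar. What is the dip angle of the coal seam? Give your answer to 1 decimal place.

46.9°

Let the plane be z = a·easting + b·northing + c.
Loc-3−Loc-2: 42a + 168b = 178;  Loc-4−Loc-2: −20a − 277b = −295.
Solving gives a = −0.03070, b = 1.06720.
Gradient magnitude |∇z| = √(a² + b²) = √(0.00094 + 1.13891) = 1.06764.
True dip = arctan(1.06764) = 46.9°, dipping toward S (azimuth ≈ 178°).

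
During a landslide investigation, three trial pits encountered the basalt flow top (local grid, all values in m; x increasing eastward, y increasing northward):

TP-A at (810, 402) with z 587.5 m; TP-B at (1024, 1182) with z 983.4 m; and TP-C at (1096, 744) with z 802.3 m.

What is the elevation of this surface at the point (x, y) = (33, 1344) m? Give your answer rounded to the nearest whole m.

844 m

Let the plane be z = a·x + b·y + c.
TP-B−TP-A: 214a + 780b = 395.9;  TP-C−TP-A: 286a + 342b = 214.8.
Solving gives a = 0.21446, b = 0.44872.
Then c = 587.5 − a·810 − b·402 = 233.40.
At (33, 1344): z = 7.1 + 603.1 + 233.40 = 843.6 m.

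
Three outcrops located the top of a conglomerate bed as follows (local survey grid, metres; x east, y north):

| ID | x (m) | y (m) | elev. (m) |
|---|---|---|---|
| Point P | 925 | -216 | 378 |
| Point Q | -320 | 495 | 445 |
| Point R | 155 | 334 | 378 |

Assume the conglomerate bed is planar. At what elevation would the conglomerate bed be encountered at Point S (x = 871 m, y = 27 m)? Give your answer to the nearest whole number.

Let the plane be z = a·x + b·y + c.
Point Q−Point P: −1245a + 711b = 67;  Point R−Point P: −770a + 550b = 0.
Solving gives a = −0.26843, b = −0.37580.
Then c = 378 − a·925 − b·-216 = 545.12.
At (871, 27): z = −233.8 − 10.1 + 545.12 = 301.2 m.

301 m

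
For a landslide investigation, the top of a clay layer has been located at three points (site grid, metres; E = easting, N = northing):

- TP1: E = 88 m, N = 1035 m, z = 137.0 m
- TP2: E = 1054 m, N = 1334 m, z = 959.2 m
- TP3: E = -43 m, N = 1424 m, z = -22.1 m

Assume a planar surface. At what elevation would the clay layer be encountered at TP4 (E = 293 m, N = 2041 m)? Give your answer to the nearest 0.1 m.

207.0 m

Let the plane be z = a·E + b·N + c.
TP2−TP1: 966a + 299b = 822.2;  TP3−TP1: −131a + 389b = −159.1.
Solving gives a = 0.885439, b = −0.110816.
Then c = 137 − a·88 − b·1035 = 173.78.
At (293, 2041): z = 259.4 − 226.2 + 173.78 = 207.0 m.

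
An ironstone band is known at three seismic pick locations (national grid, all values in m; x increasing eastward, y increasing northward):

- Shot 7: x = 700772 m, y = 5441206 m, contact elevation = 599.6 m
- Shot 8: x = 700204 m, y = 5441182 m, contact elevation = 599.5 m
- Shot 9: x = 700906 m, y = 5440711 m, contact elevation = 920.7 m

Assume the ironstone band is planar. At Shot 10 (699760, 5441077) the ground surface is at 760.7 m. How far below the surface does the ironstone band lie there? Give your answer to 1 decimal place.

Two edge vectors: Shot 7→Shot 8 = (-568, -24, -0.1), Shot 7→Shot 9 = (134, -495, 321.1).
Normal n = (Shot 7→Shot 8) × (Shot 7→Shot 9) = (-7755.9, 182371.4, 284376).
So ∂z/∂x = −n_x/n_z = 0.027273399 and ∂z/∂y = −n_y/n_z = −0.641303767.
Intercept c from Shot 7: 599.6 − 19112.43 + 3489465.90 = 3470953.07.
At (699760, 5441077): z_contact = 19084.83 − 3489383.18 + 3470953.07 = 654.73 m.
Depth below ground = 760.7 − 654.73 = 106.0 m.

106.0 m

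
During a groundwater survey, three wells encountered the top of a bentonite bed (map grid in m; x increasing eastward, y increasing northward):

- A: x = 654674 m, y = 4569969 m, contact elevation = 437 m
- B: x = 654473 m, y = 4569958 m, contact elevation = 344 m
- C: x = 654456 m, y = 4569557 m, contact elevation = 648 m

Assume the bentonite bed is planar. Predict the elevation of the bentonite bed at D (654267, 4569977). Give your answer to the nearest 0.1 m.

Two edge vectors: A→B = (-201, -11, -93), A→C = (-218, -412, 211).
Normal n = (A→B) × (A→C) = (-40637, 62685, 80414).
So ∂z/∂x = −n_x/n_z = 0.505347328 and ∂z/∂y = −n_y/n_z = −0.779528440.
Intercept c from A: 437 − 330837.76 + 3562420.81 = 3232020.05.
At (654267, 4569977): z = 330632.1 − 3562427.0 + 3232020.05 = 225.1 m.

225.1 m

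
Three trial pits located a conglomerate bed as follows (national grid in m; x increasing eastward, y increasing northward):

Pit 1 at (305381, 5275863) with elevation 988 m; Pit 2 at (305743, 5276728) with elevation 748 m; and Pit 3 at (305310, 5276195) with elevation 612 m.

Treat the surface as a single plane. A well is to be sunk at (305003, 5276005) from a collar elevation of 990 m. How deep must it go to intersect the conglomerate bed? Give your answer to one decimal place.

632.9 m

Let the plane be z = a·x + b·y + c.
Pit 2−Pit 1: 362a + 865b = −240;  Pit 3−Pit 1: −71a + 332b = −376.
Solving gives a = 1.352210089, b = −0.843352662.
Then c = 988 − a·305381 − b·5275863 = 4037461.83.
At (305003, 5276005): z_contact = 412428.13 − 4449532.86 + 4037461.83 = 357.11 m.
Depth below ground = 990 − 357.11 = 632.9 m.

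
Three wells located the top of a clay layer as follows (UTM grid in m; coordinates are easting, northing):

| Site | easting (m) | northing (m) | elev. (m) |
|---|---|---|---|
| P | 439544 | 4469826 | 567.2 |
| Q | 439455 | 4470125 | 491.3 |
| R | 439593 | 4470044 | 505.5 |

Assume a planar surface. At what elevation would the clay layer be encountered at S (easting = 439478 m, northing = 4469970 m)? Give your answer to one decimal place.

Let the plane be z = a·easting + b·northing + c.
Q−P: −89a + 299b = −75.9;  R−P: 49a + 218b = −61.7.
Solving gives a = −0.055857046, b = −0.270472499.
Then c = 567.2 − a·439544 − b·4469826 = 1234083.84.
At (439478, 4469970): z = −24547.9 − 1209004.0 + 1234083.84 = 531.9 m.

531.9 m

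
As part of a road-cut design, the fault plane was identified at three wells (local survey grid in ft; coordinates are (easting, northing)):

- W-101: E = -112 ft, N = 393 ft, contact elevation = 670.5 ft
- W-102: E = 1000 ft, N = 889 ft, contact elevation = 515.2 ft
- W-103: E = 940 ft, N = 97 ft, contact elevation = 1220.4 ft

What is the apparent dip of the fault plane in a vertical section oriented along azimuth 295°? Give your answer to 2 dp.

32.06°

Two edge vectors: W-101→W-102 = (1112, 496, -155.3), W-101→W-103 = (1052, -296, 549.9).
Normal n = (W-101→W-102) × (W-101→W-103) = (226781.6, -774864.4, -850944).
So ∂z/∂E = −n_x/n_z = 0.26651 and ∂z/∂N = −n_y/n_z = −0.91059.
Unit vector along 295° is (sin 295°, cos 295°) = (-0.9063, 0.4226).
Slope in that direction = a·(-0.9063) + b·(0.4226) = −0.62637.
Apparent dip = arctan|0.62637| = 32.06° (true dip is 43.5°, so apparent ≤ true as expected).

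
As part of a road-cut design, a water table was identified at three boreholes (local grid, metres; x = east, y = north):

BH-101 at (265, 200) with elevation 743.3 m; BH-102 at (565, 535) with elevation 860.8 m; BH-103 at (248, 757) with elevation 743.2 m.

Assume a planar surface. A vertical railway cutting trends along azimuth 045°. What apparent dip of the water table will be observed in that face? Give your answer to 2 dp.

Let the plane be z = a·x + b·y + c.
BH-102−BH-101: 300a + 335b = 117.5;  BH-103−BH-101: −17a + 557b = −0.1.
Solving gives a = 0.37895, b = 0.01139.
Unit vector along 045° is (sin 45°, cos 45°) = (0.7071, 0.7071).
Slope in that direction = a·(0.7071) + b·(0.7071) = 0.27601.
Apparent dip = arctan|0.27601| = 15.43° (true dip is 20.8°, so apparent ≤ true as expected).

15.43°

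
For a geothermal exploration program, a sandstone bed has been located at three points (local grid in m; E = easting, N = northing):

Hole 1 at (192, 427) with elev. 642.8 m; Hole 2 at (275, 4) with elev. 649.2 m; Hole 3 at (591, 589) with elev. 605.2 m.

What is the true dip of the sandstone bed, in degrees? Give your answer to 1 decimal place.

5.0°

Two edge vectors: Hole 1→Hole 2 = (83, -423, 6.4), Hole 1→Hole 3 = (399, 162, -37.6).
Normal n = (Hole 1→Hole 2) × (Hole 1→Hole 3) = (14868, 5674.4, 182223).
So ∂z/∂E = −n_x/n_z = −0.08159 and ∂z/∂N = −n_y/n_z = −0.03114.
Gradient magnitude |∇z| = √(a² + b²) = √(0.00666 + 0.00097) = 0.08733.
True dip = arctan(0.08733) = 5.0°, dipping toward ENE (azimuth ≈ 069°).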